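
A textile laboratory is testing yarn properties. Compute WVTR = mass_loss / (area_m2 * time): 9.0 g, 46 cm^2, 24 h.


Formula: WVTR = mass_loss / (area * time)
Step 1: Convert area: 46 cm^2 = 0.0046 m^2
Step 2: WVTR = 9.0 g / (0.0046 m^2 * 24 h)
Step 3: WVTR = 9.0 / 0.1104 = 81.5 g/m^2/h

81.5 g/m^2/h


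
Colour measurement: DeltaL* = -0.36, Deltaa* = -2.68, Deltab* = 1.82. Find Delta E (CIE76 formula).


Formula: Delta E = sqrt(dL*^2 + da*^2 + db*^2)
Step 1: dL*^2 = (-0.36)^2 = 0.1296
Step 2: da*^2 = (-2.68)^2 = 7.1824
Step 3: db*^2 = 1.82^2 = 3.3124
Step 4: Sum = 0.1296 + 7.1824 + 3.3124 = 10.6244
Step 5: Delta E = sqrt(10.6244) = 3.26

3.26 Delta E


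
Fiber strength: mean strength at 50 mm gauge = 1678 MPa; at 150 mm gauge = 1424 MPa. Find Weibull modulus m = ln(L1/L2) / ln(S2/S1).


Formula: m = ln(L1/L2) / ln(S2/S1)
Step 1: ln(L1/L2) = ln(50/150) = -1.09861
Step 2: S2/S1 = 1424/1678 = 0.84863
Step 3: ln(S2/S1) = ln(0.84863) = -0.16413
Step 4: m = -1.09861 / -0.16413 = 6.69

6.69 (Weibull m)


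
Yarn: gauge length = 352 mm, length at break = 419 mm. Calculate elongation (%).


Formula: Elongation (%) = ((L_break - L0) / L0) * 100
Step 1: Extension = 419 - 352 = 67 mm
Step 2: Elongation = (67 / 352) * 100
Step 3: Elongation = 0.190341 * 100 = 19.0341% ≈ 19.0%

19.0%


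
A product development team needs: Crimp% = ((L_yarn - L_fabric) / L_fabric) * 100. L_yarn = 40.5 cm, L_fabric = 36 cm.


Formula: Crimp% = ((L_yarn - L_fabric) / L_fabric) * 100
Step 1: Extension = 40.5 - 36 = 4.5 cm
Step 2: Crimp% = (4.5 / 36) * 100
Step 3: Crimp% = 0.125 * 100 = 12.5%

12.5%


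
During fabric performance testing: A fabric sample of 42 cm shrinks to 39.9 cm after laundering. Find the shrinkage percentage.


Formula: Shrinkage% = ((L_before - L_after) / L_before) * 100
Step 1: Shrinkage = 42 - 39.9 = 2.1 cm
Step 2: Shrinkage% = (2.1 / 42) * 100
Step 3: Shrinkage% = 0.05 * 100 = 5.0%

5.0%


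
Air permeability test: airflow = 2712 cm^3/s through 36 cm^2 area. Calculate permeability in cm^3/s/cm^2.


Formula: Air Permeability = Airflow / Test Area
AP = 2712 cm^3/s / 36 cm^2
AP = 75.3 cm^3/s/cm^2

75.3 cm^3/s/cm^2


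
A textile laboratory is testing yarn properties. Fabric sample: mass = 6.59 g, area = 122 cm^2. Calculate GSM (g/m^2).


Formula: GSM = mass_g / area_m2
Step 1: Convert area: 122 cm^2 = 122 / 10000 = 0.0122 m^2
Step 2: GSM = 6.59 g / 0.0122 m^2 = 540.2 g/m^2

540.2 g/m^2


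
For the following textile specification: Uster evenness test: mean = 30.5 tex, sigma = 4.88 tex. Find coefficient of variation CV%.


Formula: CV% = (standard deviation / mean) * 100
Step 1: Ratio = 4.88 / 30.5 = 0.16
Step 2: CV% = 0.16 * 100 = 16.0%

16.0%


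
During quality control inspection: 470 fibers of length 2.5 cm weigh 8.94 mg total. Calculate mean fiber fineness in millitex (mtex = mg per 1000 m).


Formula: fineness (mtex) = mass (mg) / total length (km) = (mass_mg / total_length_m) * 1000
Step 1: Convert fiber length: 2.5 cm = 0.025 m
Step 2: Total fiber length = 470 * 0.025 = 11.75 m
Step 3: Linear density = 8.94 mg / 11.75 m = 0.7609 mg/m
Step 4: fineness = 0.7609 * 1000 = 760.9 mtex

760.9 mtex


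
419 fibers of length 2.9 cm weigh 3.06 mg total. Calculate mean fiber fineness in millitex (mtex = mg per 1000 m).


Formula: fineness (mtex) = mass (mg) / total length (km) = (mass_mg / total_length_m) * 1000
Step 1: Convert fiber length: 2.9 cm = 0.029 m
Step 2: Total fiber length = 419 * 0.029 = 12.151 m
Step 3: Linear density = 3.06 mg / 12.151 m = 0.2518 mg/m
Step 4: fineness = 0.2518 * 1000 = 251.8 mtex

251.8 mtex


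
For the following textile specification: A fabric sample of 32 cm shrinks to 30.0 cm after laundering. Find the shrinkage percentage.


Formula: Shrinkage% = ((L_before - L_after) / L_before) * 100
Step 1: Shrinkage = 32 - 30.0 = 2.0 cm
Step 2: Shrinkage% = (2.0 / 32) * 100
Step 3: Shrinkage% = 0.0625 * 100 = 6.25% ≈ 6.3%

6.3%


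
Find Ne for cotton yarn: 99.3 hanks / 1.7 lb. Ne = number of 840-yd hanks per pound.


Formula: Ne = hanks / mass_lb
Substituting: Ne = 99.3 / 1.7
Ne = 58.4

58.4 Ne


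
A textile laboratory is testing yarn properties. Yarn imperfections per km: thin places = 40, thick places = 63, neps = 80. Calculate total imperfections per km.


Formula: Total = thin places + thick places + neps
Total = 40 + 63 + 80
Total = 183 imperfections/km

183 imperfections/km


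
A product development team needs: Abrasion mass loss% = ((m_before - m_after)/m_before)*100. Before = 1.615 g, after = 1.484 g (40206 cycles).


Formula: Mass loss% = ((m_before - m_after) / m_before) * 100
Step 1: Mass loss = 1.615 - 1.484 = 0.131 g
Step 2: Ratio = 0.131 / 1.615 = 0.0811146
Step 3: Mass loss% = 0.0811146 * 100 = 8.11146% ≈ 8.11%

8.11%


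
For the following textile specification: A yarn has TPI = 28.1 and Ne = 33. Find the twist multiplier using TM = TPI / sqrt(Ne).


Formula: TM = TPI / sqrt(Ne)
Step 1: sqrt(Ne) = sqrt(33) = 5.7446
Step 2: TM = 28.1 / 5.7446 = 4.89

4.89 TM


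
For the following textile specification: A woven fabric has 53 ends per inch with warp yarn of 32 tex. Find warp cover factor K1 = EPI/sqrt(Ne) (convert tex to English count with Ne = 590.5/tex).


Formula: K1 = EPI / sqrt(Ne), with Ne = 590.5 / tex_warp
Step 1: Ne = 590.5 / 32 = 18.453
Step 2: sqrt(Ne) = sqrt(18.453) = 4.2957
Step 3: K1 = 53 / 4.2957 = 12.3

12.3


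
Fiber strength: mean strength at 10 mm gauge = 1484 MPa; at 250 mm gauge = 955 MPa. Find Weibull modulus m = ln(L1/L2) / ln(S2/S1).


Formula: m = ln(L1/L2) / ln(S2/S1)
Step 1: ln(L1/L2) = ln(10/250) = -3.21888
Step 2: S2/S1 = 955/1484 = 0.64353
Step 3: ln(S2/S1) = ln(0.64353) = -0.44079
Step 4: m = -3.21888 / -0.44079 = 7.30

7.30 (Weibull m)


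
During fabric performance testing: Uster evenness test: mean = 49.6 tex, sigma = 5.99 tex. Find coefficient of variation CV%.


Formula: CV% = (standard deviation / mean) * 100
Step 1: Ratio = 5.99 / 49.6 = 0.120766
Step 2: CV% = 0.120766 * 100 = 12.0766% ≈ 12.1%

12.1%


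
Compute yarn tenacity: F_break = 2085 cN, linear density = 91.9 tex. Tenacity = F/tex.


Formula: Tenacity = Breaking force / Linear density
Tenacity = 2085 cN / 91.9 tex
Tenacity = 22.69 cN/tex

22.69 cN/tex


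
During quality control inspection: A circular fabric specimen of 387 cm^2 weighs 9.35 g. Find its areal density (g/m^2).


Formula: GSM = mass_g / area_m2
Step 1: Convert area: 387 cm^2 = 387 / 10000 = 0.0387 m^2
Step 2: GSM = 9.35 g / 0.0387 m^2 = 241.6 g/m^2

241.6 g/m^2


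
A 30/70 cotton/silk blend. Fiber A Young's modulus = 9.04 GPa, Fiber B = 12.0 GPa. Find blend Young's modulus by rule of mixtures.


Formula: Blend property = (fraction_A * property_A) + (fraction_B * property_B)
Step 1: Contribution A = 30/100 * 9.04 GPa = 2.712 GPa
Step 2: Contribution B = 70/100 * 12.0 GPa = 8.4 GPa
Step 3: Blend Young's modulus = 2.712 + 8.4 = 11.112 GPa

11.112 GPa


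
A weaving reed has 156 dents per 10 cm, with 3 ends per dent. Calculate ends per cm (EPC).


Formula: EPC = (dents per 10 cm * ends per dent) / 10
Step 1: Total ends per 10 cm = 156 * 3 = 468
Step 2: EPC = 468 / 10 = 46.8 ends/cm

46.8 ends/cm


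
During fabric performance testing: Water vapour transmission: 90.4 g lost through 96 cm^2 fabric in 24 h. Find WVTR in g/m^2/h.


Formula: WVTR = mass_loss / (area * time)
Step 1: Convert area: 96 cm^2 = 0.0096 m^2
Step 2: WVTR = 90.4 g / (0.0096 m^2 * 24 h)
Step 3: WVTR = 90.4 / 0.2304 = 392.4 g/m^2/h

392.4 g/m^2/h


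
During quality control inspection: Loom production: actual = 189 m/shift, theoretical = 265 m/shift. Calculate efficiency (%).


Formula: Efficiency% = (Actual output / Theoretical output) * 100
Efficiency% = (189 / 265) * 100
Efficiency% = 0.713208 * 100 = 71.3208% ≈ 71.3%

71.3%


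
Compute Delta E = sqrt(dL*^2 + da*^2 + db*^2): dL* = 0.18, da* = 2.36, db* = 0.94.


Formula: Delta E = sqrt(dL*^2 + da*^2 + db*^2)
Step 1: dL*^2 = 0.18^2 = 0.0324
Step 2: da*^2 = 2.36^2 = 5.5696
Step 3: db*^2 = 0.94^2 = 0.8836
Step 4: Sum = 0.0324 + 5.5696 + 0.8836 = 6.4856
Step 5: Delta E = sqrt(6.4856) = 2.55

2.55 Delta E


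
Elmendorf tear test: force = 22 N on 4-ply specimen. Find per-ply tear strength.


Formula: Per-ply strength = Total force / Number of plies
Per-ply = 22 N / 4
Per-ply = 5.5 N

5.5 N


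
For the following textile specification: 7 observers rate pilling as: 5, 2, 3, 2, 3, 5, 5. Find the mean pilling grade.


Formula: Mean = sum / count
Sum = 5 + 2 + 3 + 2 + 3 + 5 + 5 = 25
Mean = 25 / 7 = 3.6

3.6


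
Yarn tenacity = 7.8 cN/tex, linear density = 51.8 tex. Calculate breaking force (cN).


Formula: Breaking force = Tenacity * Linear density
F = 7.8 cN/tex * 51.8 tex
F = 404.04 cN

404.04 cN


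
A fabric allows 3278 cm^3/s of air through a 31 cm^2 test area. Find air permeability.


Formula: Air Permeability = Airflow / Test Area
AP = 3278 cm^3/s / 31 cm^2
AP = 105.7 cm^3/s/cm^2

105.7 cm^3/s/cm^2


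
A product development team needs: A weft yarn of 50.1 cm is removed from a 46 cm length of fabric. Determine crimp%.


Formula: Crimp% = ((L_yarn - L_fabric) / L_fabric) * 100
Step 1: Extension = 50.1 - 46 = 4.1 cm
Step 2: Crimp% = (4.1 / 46) * 100
Step 3: Crimp% = 0.08913 * 100 = 8.913% ≈ 8.9%

8.9%


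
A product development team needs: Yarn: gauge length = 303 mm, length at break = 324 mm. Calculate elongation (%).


Formula: Elongation (%) = ((L_break - L0) / L0) * 100
Step 1: Extension = 324 - 303 = 21 mm
Step 2: Elongation = (21 / 303) * 100
Step 3: Elongation = 0.069307 * 100 = 6.9307% ≈ 6.9%

6.9%


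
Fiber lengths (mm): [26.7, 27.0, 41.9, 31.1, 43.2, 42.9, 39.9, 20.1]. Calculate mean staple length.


Formula: Mean = sum of lengths / count
Sum = 26.7 + 27.0 + 41.9 + 31.1 + 43.2 + 42.9 + 39.9 + 20.1
Sum = 272.8 mm
Mean = 272.8 / 8 = 34.10 mm

34.10 mm


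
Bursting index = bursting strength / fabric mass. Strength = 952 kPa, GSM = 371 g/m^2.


Formula: Bursting Index = Bursting Strength / Fabric GSM
BI = 952 kPa / 371 g/m^2
BI = 2.566 kPa/(g/m^2)

2.566 kPa/(g/m^2)


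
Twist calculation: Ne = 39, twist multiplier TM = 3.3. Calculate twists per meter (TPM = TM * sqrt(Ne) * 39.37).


Formula: TPM = TM * sqrt(Ne) * 39.37
Step 1: sqrt(Ne) = sqrt(39) = 6.245
Step 2: TM * sqrt(Ne) = 3.3 * 6.245 = 20.6085
Step 3: TPM = 20.6085 * 39.37 = 811 twists/m

811 twists/m


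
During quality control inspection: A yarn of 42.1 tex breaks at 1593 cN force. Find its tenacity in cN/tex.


Formula: Tenacity = Breaking force / Linear density
Tenacity = 1593 cN / 42.1 tex
Tenacity = 37.84 cN/tex

37.84 cN/tex


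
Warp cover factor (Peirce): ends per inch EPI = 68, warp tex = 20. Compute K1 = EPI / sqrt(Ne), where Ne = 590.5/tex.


Formula: K1 = EPI / sqrt(Ne), with Ne = 590.5 / tex_warp
Step 1: Ne = 590.5 / 20 = 29.525
Step 2: sqrt(Ne) = sqrt(29.525) = 5.4337
Step 3: K1 = 68 / 5.4337 = 12.5

12.5


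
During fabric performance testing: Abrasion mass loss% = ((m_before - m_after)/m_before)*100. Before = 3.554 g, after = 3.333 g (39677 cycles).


Formula: Mass loss% = ((m_before - m_after) / m_before) * 100
Step 1: Mass loss = 3.554 - 3.333 = 0.221 g
Step 2: Ratio = 0.221 / 3.554 = 0.0621835
Step 3: Mass loss% = 0.0621835 * 100 = 6.21835% ≈ 6.22%

6.22%


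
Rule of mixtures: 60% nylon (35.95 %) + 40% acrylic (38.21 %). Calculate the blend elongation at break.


Formula: Blend property = (fraction_A * property_A) + (fraction_B * property_B)
Step 1: Contribution A = 60/100 * 35.95 % = 21.57 %
Step 2: Contribution B = 40/100 * 38.21 % = 15.284 %
Step 3: Blend elongation at break = 21.57 + 15.284 = 36.854 %

36.854 %


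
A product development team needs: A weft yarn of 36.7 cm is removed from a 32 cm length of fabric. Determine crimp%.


Formula: Crimp% = ((L_yarn - L_fabric) / L_fabric) * 100
Step 1: Extension = 36.7 - 32 = 4.7 cm
Step 2: Crimp% = (4.7 / 32) * 100
Step 3: Crimp% = 0.146875 * 100 = 14.6875% ≈ 14.7%

14.7%


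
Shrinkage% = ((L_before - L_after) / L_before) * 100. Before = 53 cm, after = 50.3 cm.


Formula: Shrinkage% = ((L_before - L_after) / L_before) * 100
Step 1: Shrinkage = 53 - 50.3 = 2.7 cm
Step 2: Shrinkage% = (2.7 / 53) * 100
Step 3: Shrinkage% = 0.050943 * 100 = 5.0943% ≈ 5.1%

5.1%


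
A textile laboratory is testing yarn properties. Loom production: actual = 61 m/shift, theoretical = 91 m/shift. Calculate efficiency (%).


Formula: Efficiency% = (Actual output / Theoretical output) * 100
Efficiency% = (61 / 91) * 100
Efficiency% = 0.67033 * 100 = 67.033% ≈ 67.0%

67.0%


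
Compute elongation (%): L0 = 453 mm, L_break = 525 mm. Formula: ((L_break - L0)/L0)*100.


Formula: Elongation (%) = ((L_break - L0) / L0) * 100
Step 1: Extension = 525 - 453 = 72 mm
Step 2: Elongation = (72 / 453) * 100
Step 3: Elongation = 0.15894 * 100 = 15.894% ≈ 15.9%

15.9%


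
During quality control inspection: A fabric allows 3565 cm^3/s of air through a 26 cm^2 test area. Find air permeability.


Formula: Air Permeability = Airflow / Test Area
AP = 3565 cm^3/s / 26 cm^2
AP = 137.1 cm^3/s/cm^2

137.1 cm^3/s/cm^2


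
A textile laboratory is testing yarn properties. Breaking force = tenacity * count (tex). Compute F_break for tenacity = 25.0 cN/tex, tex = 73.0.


Formula: Breaking force = Tenacity * Linear density
F = 25.0 cN/tex * 73.0 tex
F = 1825.00 cN

1825.00 cN


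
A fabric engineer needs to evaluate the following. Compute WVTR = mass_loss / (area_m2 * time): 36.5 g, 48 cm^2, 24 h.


Formula: WVTR = mass_loss / (area * time)
Step 1: Convert area: 48 cm^2 = 0.0048 m^2
Step 2: WVTR = 36.5 g / (0.0048 m^2 * 24 h)
Step 3: WVTR = 36.5 / 0.1152 = 316.8 g/m^2/h

316.8 g/m^2/h


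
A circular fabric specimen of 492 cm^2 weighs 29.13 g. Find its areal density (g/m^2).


Formula: GSM = mass_g / area_m2
Step 1: Convert area: 492 cm^2 = 492 / 10000 = 0.0492 m^2
Step 2: GSM = 29.13 g / 0.0492 m^2 = 592.1 g/m^2

592.1 g/m^2


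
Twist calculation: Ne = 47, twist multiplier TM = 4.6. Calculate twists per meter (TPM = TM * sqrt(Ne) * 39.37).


Formula: TPM = TM * sqrt(Ne) * 39.37
Step 1: sqrt(Ne) = sqrt(47) = 6.8557
Step 2: TM * sqrt(Ne) = 4.6 * 6.8557 = 31.5362
Step 3: TPM = 31.5362 * 39.37 = 1242 twists/m

1242 twists/m


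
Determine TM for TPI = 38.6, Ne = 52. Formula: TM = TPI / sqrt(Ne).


Formula: TM = TPI / sqrt(Ne)
Step 1: sqrt(Ne) = sqrt(52) = 7.2111
Step 2: TM = 38.6 / 7.2111 = 5.35

5.35 TM


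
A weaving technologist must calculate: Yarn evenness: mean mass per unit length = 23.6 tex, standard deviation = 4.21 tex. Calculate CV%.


Formula: CV% = (standard deviation / mean) * 100
Step 1: Ratio = 4.21 / 23.6 = 0.17839
Step 2: CV% = 0.17839 * 100 = 17.839% ≈ 17.8%

17.8%


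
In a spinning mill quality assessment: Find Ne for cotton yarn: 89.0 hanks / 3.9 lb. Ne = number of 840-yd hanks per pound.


Formula: Ne = hanks / mass_lb
Substituting: Ne = 89.0 / 3.9
Ne = 22.8

22.8 Ne


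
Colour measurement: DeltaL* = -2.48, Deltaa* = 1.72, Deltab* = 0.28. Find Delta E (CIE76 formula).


Formula: Delta E = sqrt(dL*^2 + da*^2 + db*^2)
Step 1: dL*^2 = (-2.48)^2 = 6.1504
Step 2: da*^2 = 1.72^2 = 2.9584
Step 3: db*^2 = 0.28^2 = 0.0784
Step 4: Sum = 6.1504 + 2.9584 + 0.0784 = 9.1872
Step 5: Delta E = sqrt(9.1872) = 3.03

3.03 Delta E


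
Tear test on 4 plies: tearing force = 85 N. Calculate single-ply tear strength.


Formula: Per-ply strength = Total force / Number of plies
Per-ply = 85 N / 4
Per-ply = 21.25 N

21.25 N


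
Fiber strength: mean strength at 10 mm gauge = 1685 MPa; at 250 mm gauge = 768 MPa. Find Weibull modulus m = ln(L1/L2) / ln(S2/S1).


Formula: m = ln(L1/L2) / ln(S2/S1)
Step 1: ln(L1/L2) = ln(10/250) = -3.21888
Step 2: S2/S1 = 768/1685 = 0.45579
Step 3: ln(S2/S1) = ln(0.45579) = -0.78572
Step 4: m = -3.21888 / -0.78572 = 4.10

4.10 (Weibull m)


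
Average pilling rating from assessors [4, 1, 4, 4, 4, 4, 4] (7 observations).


Formula: Mean = sum / count
Sum = 4 + 1 + 4 + 4 + 4 + 4 + 4 = 25
Mean = 25 / 7 = 3.6

3.6


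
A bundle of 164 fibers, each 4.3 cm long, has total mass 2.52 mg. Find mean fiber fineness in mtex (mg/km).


Formula: fineness (mtex) = mass (mg) / total length (km) = (mass_mg / total_length_m) * 1000
Step 1: Convert fiber length: 4.3 cm = 0.043 m
Step 2: Total fiber length = 164 * 0.043 = 7.052 m
Step 3: Linear density = 2.52 mg / 7.052 m = 0.3573 mg/m
Step 4: fineness = 0.3573 * 1000 = 357.3 mtex

357.3 mtex


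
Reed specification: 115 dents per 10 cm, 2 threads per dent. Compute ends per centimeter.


Formula: EPC = (dents per 10 cm * ends per dent) / 10
Step 1: Total ends per 10 cm = 115 * 2 = 230
Step 2: EPC = 230 / 10 = 23.0 ends/cm

23.0 ends/cm


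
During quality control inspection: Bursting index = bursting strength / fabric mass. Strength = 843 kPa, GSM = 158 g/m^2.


Formula: Bursting Index = Bursting Strength / Fabric GSM
BI = 843 kPa / 158 g/m^2
BI = 5.335 kPa/(g/m^2)

5.335 kPa/(g/m^2)


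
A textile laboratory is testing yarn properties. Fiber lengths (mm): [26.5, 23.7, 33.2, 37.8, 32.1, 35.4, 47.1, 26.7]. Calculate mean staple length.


Formula: Mean = sum of lengths / count
Sum = 26.5 + 23.7 + 33.2 + 37.8 + 32.1 + 35.4 + 47.1 + 26.7
Sum = 262.5 mm
Mean = 262.5 / 8 = 32.81 mm

32.81 mm


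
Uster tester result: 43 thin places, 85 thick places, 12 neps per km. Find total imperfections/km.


Formula: Total = thin places + thick places + neps
Total = 43 + 85 + 12
Total = 140 imperfections/km

140 imperfections/km


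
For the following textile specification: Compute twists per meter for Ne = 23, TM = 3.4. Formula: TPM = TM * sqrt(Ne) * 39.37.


Formula: TPM = TM * sqrt(Ne) * 39.37
Step 1: sqrt(Ne) = sqrt(23) = 4.7958
Step 2: TM * sqrt(Ne) = 3.4 * 4.7958 = 16.3057
Step 3: TPM = 16.3057 * 39.37 = 642 twists/m

642 twists/m


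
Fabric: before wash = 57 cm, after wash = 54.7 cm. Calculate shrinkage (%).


Formula: Shrinkage% = ((L_before - L_after) / L_before) * 100
Step 1: Shrinkage = 57 - 54.7 = 2.3 cm
Step 2: Shrinkage% = (2.3 / 57) * 100
Step 3: Shrinkage% = 0.040351 * 100 = 4.0351% ≈ 4.0%

4.0%


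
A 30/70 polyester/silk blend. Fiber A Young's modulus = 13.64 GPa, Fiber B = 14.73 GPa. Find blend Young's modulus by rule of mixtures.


Formula: Blend property = (fraction_A * property_A) + (fraction_B * property_B)
Step 1: Contribution A = 30/100 * 13.64 GPa = 4.092 GPa
Step 2: Contribution B = 70/100 * 14.73 GPa = 10.311 GPa
Step 3: Blend Young's modulus = 4.092 + 10.311 = 14.403 GPa

14.403 GPa


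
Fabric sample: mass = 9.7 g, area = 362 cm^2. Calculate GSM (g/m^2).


Formula: GSM = mass_g / area_m2
Step 1: Convert area: 362 cm^2 = 362 / 10000 = 0.0362 m^2
Step 2: GSM = 9.7 g / 0.0362 m^2 = 268.0 g/m^2

268.0 g/m^2


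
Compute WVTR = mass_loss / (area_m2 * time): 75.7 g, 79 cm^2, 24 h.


Formula: WVTR = mass_loss / (area * time)
Step 1: Convert area: 79 cm^2 = 0.0079 m^2
Step 2: WVTR = 75.7 g / (0.0079 m^2 * 24 h)
Step 3: WVTR = 75.7 / 0.1896 = 399.3 g/m^2/h

399.3 g/m^2/h


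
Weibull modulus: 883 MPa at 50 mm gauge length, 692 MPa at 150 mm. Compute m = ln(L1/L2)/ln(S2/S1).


Formula: m = ln(L1/L2) / ln(S2/S1)
Step 1: ln(L1/L2) = ln(50/150) = -1.09861
Step 2: S2/S1 = 692/883 = 0.78369
Step 3: ln(S2/S1) = ln(0.78369) = -0.24374
Step 4: m = -1.09861 / -0.24374 = 4.51

4.51 (Weibull m)


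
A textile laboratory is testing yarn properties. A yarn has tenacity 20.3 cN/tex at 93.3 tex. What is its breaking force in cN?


Formula: Breaking force = Tenacity * Linear density
F = 20.3 cN/tex * 93.3 tex
F = 1893.99 cN

1893.99 cN


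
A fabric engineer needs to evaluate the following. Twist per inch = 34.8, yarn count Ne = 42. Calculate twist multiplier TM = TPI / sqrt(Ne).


Formula: TM = TPI / sqrt(Ne)
Step 1: sqrt(Ne) = sqrt(42) = 6.4807
Step 2: TM = 34.8 / 6.4807 = 5.37

5.37 TM


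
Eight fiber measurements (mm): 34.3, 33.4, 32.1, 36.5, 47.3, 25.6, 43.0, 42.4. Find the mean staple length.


Formula: Mean = sum of lengths / count
Sum = 34.3 + 33.4 + 32.1 + 36.5 + 47.3 + 25.6 + 43.0 + 42.4
Sum = 294.6 mm
Mean = 294.6 / 8 = 36.83 mm

36.83 mm


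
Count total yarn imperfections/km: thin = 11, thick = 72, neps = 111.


Formula: Total = thin places + thick places + neps
Total = 11 + 72 + 111
Total = 194 imperfections/km

194 imperfections/km


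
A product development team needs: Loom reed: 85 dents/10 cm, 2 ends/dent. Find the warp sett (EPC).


Formula: EPC = (dents per 10 cm * ends per dent) / 10
Step 1: Total ends per 10 cm = 85 * 2 = 170
Step 2: EPC = 170 / 10 = 17.0 ends/cm

17.0 ends/cm


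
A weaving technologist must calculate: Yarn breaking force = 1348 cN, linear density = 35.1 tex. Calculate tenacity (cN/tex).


Formula: Tenacity = Breaking force / Linear density
Tenacity = 1348 cN / 35.1 tex
Tenacity = 38.40 cN/tex

38.40 cN/tex


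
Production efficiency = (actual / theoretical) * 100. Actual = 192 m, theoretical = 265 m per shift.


Formula: Efficiency% = (Actual output / Theoretical output) * 100
Efficiency% = (192 / 265) * 100
Efficiency% = 0.724528 * 100 = 72.4528% ≈ 72.5%

72.5%


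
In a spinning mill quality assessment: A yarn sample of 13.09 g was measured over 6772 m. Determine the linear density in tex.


Formula: Tex = (mass_g / length_m) * 1000
Substituting: Tex = (13.09 / 6772) * 1000
Intermediate: 13.09 / 6772 = 0.00193296 g/m
Tex = 0.00193296 * 1000 = 1.93 tex

1.93 tex


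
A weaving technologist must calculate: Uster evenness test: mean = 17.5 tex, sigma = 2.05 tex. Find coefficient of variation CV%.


Formula: CV% = (standard deviation / mean) * 100
Step 1: Ratio = 2.05 / 17.5 = 0.117143
Step 2: CV% = 0.117143 * 100 = 11.7143% ≈ 11.7%

11.7%


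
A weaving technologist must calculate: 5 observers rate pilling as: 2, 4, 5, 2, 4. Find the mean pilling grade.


Formula: Mean = sum / count
Sum = 2 + 4 + 5 + 2 + 4 = 17
Mean = 17 / 5 = 3.4

3.4


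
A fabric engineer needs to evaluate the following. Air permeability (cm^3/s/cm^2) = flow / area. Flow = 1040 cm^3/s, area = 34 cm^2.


Formula: Air Permeability = Airflow / Test Area
AP = 1040 cm^3/s / 34 cm^2
AP = 30.6 cm^3/s/cm^2

30.6 cm^3/s/cm^2


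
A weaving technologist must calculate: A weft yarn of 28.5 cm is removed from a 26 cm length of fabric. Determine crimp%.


Formula: Crimp% = ((L_yarn - L_fabric) / L_fabric) * 100
Step 1: Extension = 28.5 - 26 = 2.5 cm
Step 2: Crimp% = (2.5 / 26) * 100
Step 3: Crimp% = 0.096154 * 100 = 9.6154% ≈ 9.6%

9.6%


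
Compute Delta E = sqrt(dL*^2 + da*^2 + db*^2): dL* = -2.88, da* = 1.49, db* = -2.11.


Formula: Delta E = sqrt(dL*^2 + da*^2 + db*^2)
Step 1: dL*^2 = (-2.88)^2 = 8.2944
Step 2: da*^2 = 1.49^2 = 2.2201
Step 3: db*^2 = (-2.11)^2 = 4.4521
Step 4: Sum = 8.2944 + 2.2201 + 4.4521 = 14.9666
Step 5: Delta E = sqrt(14.9666) = 3.87

3.87 Delta E


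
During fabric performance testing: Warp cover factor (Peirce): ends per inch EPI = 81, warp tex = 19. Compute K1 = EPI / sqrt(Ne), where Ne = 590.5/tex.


Formula: K1 = EPI / sqrt(Ne), with Ne = 590.5 / tex_warp
Step 1: Ne = 590.5 / 19 = 31.079
Step 2: sqrt(Ne) = sqrt(31.079) = 5.5749
Step 3: K1 = 81 / 5.5749 = 14.5

14.5


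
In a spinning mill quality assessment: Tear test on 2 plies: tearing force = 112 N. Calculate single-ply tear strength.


Formula: Per-ply strength = Total force / Number of plies
Per-ply = 112 N / 2
Per-ply = 56 N

56 N


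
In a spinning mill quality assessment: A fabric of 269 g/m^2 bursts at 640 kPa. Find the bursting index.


Formula: Bursting Index = Bursting Strength / Fabric GSM
BI = 640 kPa / 269 g/m^2
BI = 2.379 kPa/(g/m^2)

2.379 kPa/(g/m^2)


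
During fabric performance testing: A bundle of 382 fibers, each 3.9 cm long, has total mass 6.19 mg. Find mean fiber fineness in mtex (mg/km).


Formula: fineness (mtex) = mass (mg) / total length (km) = (mass_mg / total_length_m) * 1000
Step 1: Convert fiber length: 3.9 cm = 0.039 m
Step 2: Total fiber length = 382 * 0.039 = 14.898 m
Step 3: Linear density = 6.19 mg / 14.898 m = 0.4155 mg/m
Step 4: fineness = 0.4155 * 1000 = 415.5 mtex

415.5 mtex


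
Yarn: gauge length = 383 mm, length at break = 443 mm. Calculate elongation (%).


Formula: Elongation (%) = ((L_break - L0) / L0) * 100
Step 1: Extension = 443 - 383 = 60 mm
Step 2: Elongation = (60 / 383) * 100
Step 3: Elongation = 0.156658 * 100 = 15.6658% ≈ 15.7%

15.7%


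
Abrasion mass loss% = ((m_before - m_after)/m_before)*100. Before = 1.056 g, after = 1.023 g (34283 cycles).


Formula: Mass loss% = ((m_before - m_after) / m_before) * 100
Step 1: Mass loss = 1.056 - 1.023 = 0.033 g
Step 2: Ratio = 0.033 / 1.056 = 0.03125
Step 3: Mass loss% = 0.03125 * 100 = 3.125% ≈ 3.13%

3.13%


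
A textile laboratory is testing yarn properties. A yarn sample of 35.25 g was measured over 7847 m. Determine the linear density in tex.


Formula: Tex = (mass_g / length_m) * 1000
Substituting: Tex = (35.25 / 7847) * 1000
Intermediate: 35.25 / 7847 = 0.00449216 g/m
Tex = 0.00449216 * 1000 = 4.49 tex

4.49 tex


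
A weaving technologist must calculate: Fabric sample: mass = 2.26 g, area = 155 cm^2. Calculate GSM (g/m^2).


Formula: GSM = mass_g / area_m2
Step 1: Convert area: 155 cm^2 = 155 / 10000 = 0.0155 m^2
Step 2: GSM = 2.26 g / 0.0155 m^2 = 145.8 g/m^2

145.8 g/m^2


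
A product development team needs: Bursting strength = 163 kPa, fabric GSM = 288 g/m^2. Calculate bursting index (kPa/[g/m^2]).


Formula: Bursting Index = Bursting Strength / Fabric GSM
BI = 163 kPa / 288 g/m^2
BI = 0.566 kPa/(g/m^2)

0.566 kPa/(g/m^2)


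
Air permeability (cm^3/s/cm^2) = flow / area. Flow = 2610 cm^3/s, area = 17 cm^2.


Formula: Air Permeability = Airflow / Test Area
AP = 2610 cm^3/s / 17 cm^2
AP = 153.5 cm^3/s/cm^2

153.5 cm^3/s/cm^2


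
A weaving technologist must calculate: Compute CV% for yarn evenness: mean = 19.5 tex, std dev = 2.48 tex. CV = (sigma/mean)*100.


Formula: CV% = (standard deviation / mean) * 100
Step 1: Ratio = 2.48 / 19.5 = 0.127179
Step 2: CV% = 0.127179 * 100 = 12.7179% ≈ 12.7%

12.7%


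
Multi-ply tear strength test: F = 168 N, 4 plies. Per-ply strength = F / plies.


Formula: Per-ply strength = Total force / Number of plies
Per-ply = 168 N / 4
Per-ply = 42 N

42 N


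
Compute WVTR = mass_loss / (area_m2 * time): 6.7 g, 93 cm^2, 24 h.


Formula: WVTR = mass_loss / (area * time)
Step 1: Convert area: 93 cm^2 = 0.0093 m^2
Step 2: WVTR = 6.7 g / (0.0093 m^2 * 24 h)
Step 3: WVTR = 6.7 / 0.2232 = 30.0 g/m^2/h

30.0 g/m^2/h


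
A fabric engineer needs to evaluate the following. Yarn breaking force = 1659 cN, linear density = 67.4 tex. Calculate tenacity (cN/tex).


Formula: Tenacity = Breaking force / Linear density
Tenacity = 1659 cN / 67.4 tex
Tenacity = 24.61 cN/tex

24.61 cN/tex


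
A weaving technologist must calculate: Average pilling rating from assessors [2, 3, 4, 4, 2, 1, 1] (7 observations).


Formula: Mean = sum / count
Sum = 2 + 3 + 4 + 4 + 2 + 1 + 1 = 17
Mean = 17 / 7 = 2.4

2.4


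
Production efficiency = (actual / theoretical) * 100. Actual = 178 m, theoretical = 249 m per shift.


Formula: Efficiency% = (Actual output / Theoretical output) * 100
Efficiency% = (178 / 249) * 100
Efficiency% = 0.714859 * 100 = 71.4859% ≈ 71.5%

71.5%


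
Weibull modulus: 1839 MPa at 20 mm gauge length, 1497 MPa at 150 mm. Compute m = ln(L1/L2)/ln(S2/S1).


Formula: m = ln(L1/L2) / ln(S2/S1)
Step 1: ln(L1/L2) = ln(20/150) = -2.01490
Step 2: S2/S1 = 1497/1839 = 0.81403
Step 3: ln(S2/S1) = ln(0.81403) = -0.20576
Step 4: m = -2.01490 / -0.20576 = 9.79

9.79 (Weibull m)


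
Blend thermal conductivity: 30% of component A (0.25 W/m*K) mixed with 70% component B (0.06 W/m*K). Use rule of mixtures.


Formula: Blend property = (fraction_A * property_A) + (fraction_B * property_B)
Step 1: Contribution A = 30/100 * 0.25 W/m*K = 0.075 W/m*K
Step 2: Contribution B = 70/100 * 0.06 W/m*K = 0.042 W/m*K
Step 3: Blend thermal conductivity = 0.075 + 0.042 = 0.117 W/m*K

0.117 W/m*K


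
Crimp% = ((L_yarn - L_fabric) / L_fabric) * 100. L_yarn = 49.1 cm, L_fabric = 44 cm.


Formula: Crimp% = ((L_yarn - L_fabric) / L_fabric) * 100
Step 1: Extension = 49.1 - 44 = 5.1 cm
Step 2: Crimp% = (5.1 / 44) * 100
Step 3: Crimp% = 0.115909 * 100 = 11.5909% ≈ 11.6%

11.6%


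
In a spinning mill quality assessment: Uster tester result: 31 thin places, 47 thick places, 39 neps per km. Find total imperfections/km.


Formula: Total = thin places + thick places + neps
Total = 31 + 47 + 39
Total = 117 imperfections/km

117 imperfections/km


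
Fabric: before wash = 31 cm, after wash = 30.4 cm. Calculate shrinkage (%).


Formula: Shrinkage% = ((L_before - L_after) / L_before) * 100
Step 1: Shrinkage = 31 - 30.4 = 0.6 cm
Step 2: Shrinkage% = (0.6 / 31) * 100
Step 3: Shrinkage% = 0.019355 * 100 = 1.9355% ≈ 1.9%

1.9%


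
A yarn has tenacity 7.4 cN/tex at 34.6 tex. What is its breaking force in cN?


Formula: Breaking force = Tenacity * Linear density
F = 7.4 cN/tex * 34.6 tex
F = 256.04 cN

256.04 cN


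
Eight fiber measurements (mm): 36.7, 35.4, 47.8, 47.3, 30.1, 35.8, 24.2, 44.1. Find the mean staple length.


Formula: Mean = sum of lengths / count
Sum = 36.7 + 35.4 + 47.8 + 47.3 + 30.1 + 35.8 + 24.2 + 44.1
Sum = 301.4 mm
Mean = 301.4 / 8 = 37.68 mm

37.68 mm


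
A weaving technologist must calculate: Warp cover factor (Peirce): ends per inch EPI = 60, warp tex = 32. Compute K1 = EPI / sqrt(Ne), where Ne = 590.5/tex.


Formula: K1 = EPI / sqrt(Ne), with Ne = 590.5 / tex_warp
Step 1: Ne = 590.5 / 32 = 18.453
Step 2: sqrt(Ne) = sqrt(18.453) = 4.2957
Step 3: K1 = 60 / 4.2957 = 14.0

14.0


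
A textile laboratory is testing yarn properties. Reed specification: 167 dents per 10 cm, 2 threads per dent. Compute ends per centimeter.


Formula: EPC = (dents per 10 cm * ends per dent) / 10
Step 1: Total ends per 10 cm = 167 * 2 = 334
Step 2: EPC = 334 / 10 = 33.4 ends/cm

33.4 ends/cm


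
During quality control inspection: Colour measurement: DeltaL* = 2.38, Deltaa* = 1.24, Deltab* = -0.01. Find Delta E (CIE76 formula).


Formula: Delta E = sqrt(dL*^2 + da*^2 + db*^2)
Step 1: dL*^2 = 2.38^2 = 5.6644
Step 2: da*^2 = 1.24^2 = 1.5376
Step 3: db*^2 = (-0.01)^2 = 0.0001
Step 4: Sum = 5.6644 + 1.5376 + 0.0001 = 7.2021
Step 5: Delta E = sqrt(7.2021) = 2.68

2.68 Delta E


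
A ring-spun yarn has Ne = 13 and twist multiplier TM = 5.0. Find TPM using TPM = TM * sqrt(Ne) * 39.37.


Formula: TPM = TM * sqrt(Ne) * 39.37
Step 1: sqrt(Ne) = sqrt(13) = 3.6056
Step 2: TM * sqrt(Ne) = 5.0 * 3.6056 = 18.028
Step 3: TPM = 18.028 * 39.37 = 710 twists/m

710 twists/m


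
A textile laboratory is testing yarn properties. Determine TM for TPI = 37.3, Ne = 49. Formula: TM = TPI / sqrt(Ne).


Formula: TM = TPI / sqrt(Ne)
Step 1: sqrt(Ne) = sqrt(49) = 7
Step 2: TM = 37.3 / 7 = 5.33

5.33 TM


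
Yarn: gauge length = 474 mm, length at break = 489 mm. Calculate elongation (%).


Formula: Elongation (%) = ((L_break - L0) / L0) * 100
Step 1: Extension = 489 - 474 = 15 mm
Step 2: Elongation = (15 / 474) * 100
Step 3: Elongation = 0.031646 * 100 = 3.1646% ≈ 3.2%

3.2%


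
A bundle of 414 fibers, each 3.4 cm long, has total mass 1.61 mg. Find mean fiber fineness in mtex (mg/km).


Formula: fineness (mtex) = mass (mg) / total length (km) = (mass_mg / total_length_m) * 1000
Step 1: Convert fiber length: 3.4 cm = 0.034 m
Step 2: Total fiber length = 414 * 0.034 = 14.076 m
Step 3: Linear density = 1.61 mg / 14.076 m = 0.1144 mg/m
Step 4: fineness = 0.1144 * 1000 = 114.4 mtex

114.4 mtex


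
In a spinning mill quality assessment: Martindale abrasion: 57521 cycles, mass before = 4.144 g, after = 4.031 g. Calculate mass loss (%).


Formula: Mass loss% = ((m_before - m_after) / m_before) * 100
Step 1: Mass loss = 4.144 - 4.031 = 0.113 g
Step 2: Ratio = 0.113 / 4.144 = 0.0272683
Step 3: Mass loss% = 0.0272683 * 100 = 2.72683% ≈ 2.73%

2.73%


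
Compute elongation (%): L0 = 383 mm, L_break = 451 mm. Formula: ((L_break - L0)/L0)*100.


Formula: Elongation (%) = ((L_break - L0) / L0) * 100
Step 1: Extension = 451 - 383 = 68 mm
Step 2: Elongation = (68 / 383) * 100
Step 3: Elongation = 0.177546 * 100 = 17.7546% ≈ 17.8%

17.8%


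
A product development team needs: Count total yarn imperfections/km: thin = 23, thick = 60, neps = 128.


Formula: Total = thin places + thick places + neps
Total = 23 + 60 + 128
Total = 211 imperfections/km

211 imperfections/km


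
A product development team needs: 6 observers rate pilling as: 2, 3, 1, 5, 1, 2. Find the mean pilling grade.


Formula: Mean = sum / count
Sum = 2 + 3 + 1 + 5 + 1 + 2 = 14
Mean = 14 / 6 = 2.3

2.3


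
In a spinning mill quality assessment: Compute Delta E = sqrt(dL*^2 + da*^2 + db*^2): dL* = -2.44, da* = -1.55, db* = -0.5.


Formula: Delta E = sqrt(dL*^2 + da*^2 + db*^2)
Step 1: dL*^2 = (-2.44)^2 = 5.9536
Step 2: da*^2 = (-1.55)^2 = 2.4025
Step 3: db*^2 = (-0.5)^2 = 0.25
Step 4: Sum = 5.9536 + 2.4025 + 0.25 = 8.6061
Step 5: Delta E = sqrt(8.6061) = 2.93

2.93 Delta E


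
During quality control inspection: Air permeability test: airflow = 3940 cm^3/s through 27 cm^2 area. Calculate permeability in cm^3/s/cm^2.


Formula: Air Permeability = Airflow / Test Area
AP = 3940 cm^3/s / 27 cm^2
AP = 145.9 cm^3/s/cm^2

145.9 cm^3/s/cm^2


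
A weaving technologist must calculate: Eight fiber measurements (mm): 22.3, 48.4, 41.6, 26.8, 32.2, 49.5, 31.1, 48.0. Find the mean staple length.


Formula: Mean = sum of lengths / count
Sum = 22.3 + 48.4 + 41.6 + 26.8 + 32.2 + 49.5 + 31.1 + 48.0
Sum = 299.9 mm
Mean = 299.9 / 8 = 37.49 mm

37.49 mm


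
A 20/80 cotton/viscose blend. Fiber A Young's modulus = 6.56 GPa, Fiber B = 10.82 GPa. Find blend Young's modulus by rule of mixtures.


Formula: Blend property = (fraction_A * property_A) + (fraction_B * property_B)
Step 1: Contribution A = 20/100 * 6.56 GPa = 1.312 GPa
Step 2: Contribution B = 80/100 * 10.82 GPa = 8.656 GPa
Step 3: Blend Young's modulus = 1.312 + 8.656 = 9.968 GPa

9.968 GPa


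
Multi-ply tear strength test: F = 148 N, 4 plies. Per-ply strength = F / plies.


Formula: Per-ply strength = Total force / Number of plies
Per-ply = 148 N / 4
Per-ply = 37 N

37 N


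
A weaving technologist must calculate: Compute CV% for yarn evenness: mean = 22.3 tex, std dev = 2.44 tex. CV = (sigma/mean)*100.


Formula: CV% = (standard deviation / mean) * 100
Step 1: Ratio = 2.44 / 22.3 = 0.109417
Step 2: CV% = 0.109417 * 100 = 10.9417% ≈ 10.9%

10.9%


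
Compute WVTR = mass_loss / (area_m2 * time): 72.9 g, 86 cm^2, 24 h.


Formula: WVTR = mass_loss / (area * time)
Step 1: Convert area: 86 cm^2 = 0.0086 m^2
Step 2: WVTR = 72.9 g / (0.0086 m^2 * 24 h)
Step 3: WVTR = 72.9 / 0.2064 = 353.2 g/m^2/h

353.2 g/m^2/h


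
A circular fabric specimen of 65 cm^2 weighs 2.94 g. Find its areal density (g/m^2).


Formula: GSM = mass_g / area_m2
Step 1: Convert area: 65 cm^2 = 65 / 10000 = 0.0065 m^2
Step 2: GSM = 2.94 g / 0.0065 m^2 = 452.3 g/m^2

452.3 g/m^2


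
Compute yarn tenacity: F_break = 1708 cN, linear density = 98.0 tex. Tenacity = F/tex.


Formula: Tenacity = Breaking force / Linear density
Tenacity = 1708 cN / 98.0 tex
Tenacity = 17.43 cN/tex

17.43 cN/tex


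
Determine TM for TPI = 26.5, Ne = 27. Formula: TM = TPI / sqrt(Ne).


Formula: TM = TPI / sqrt(Ne)
Step 1: sqrt(Ne) = sqrt(27) = 5.1962
Step 2: TM = 26.5 / 5.1962 = 5.10

5.10 TM


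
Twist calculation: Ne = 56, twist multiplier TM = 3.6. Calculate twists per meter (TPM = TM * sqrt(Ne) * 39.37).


Formula: TPM = TM * sqrt(Ne) * 39.37
Step 1: sqrt(Ne) = sqrt(56) = 7.4833
Step 2: TM * sqrt(Ne) = 3.6 * 7.4833 = 26.9399
Step 3: TPM = 26.9399 * 39.37 = 1061 twists/m

1061 twists/m


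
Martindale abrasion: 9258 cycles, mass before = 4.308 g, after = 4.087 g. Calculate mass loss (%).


Formula: Mass loss% = ((m_before - m_after) / m_before) * 100
Step 1: Mass loss = 4.308 - 4.087 = 0.221 g
Step 2: Ratio = 0.221 / 4.308 = 0.0512999
Step 3: Mass loss% = 0.0512999 * 100 = 5.12999% ≈ 5.13%

5.13%


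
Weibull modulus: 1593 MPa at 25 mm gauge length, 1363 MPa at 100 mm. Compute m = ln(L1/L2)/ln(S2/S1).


Formula: m = ln(L1/L2) / ln(S2/S1)
Step 1: ln(L1/L2) = ln(25/100) = -1.38629
Step 2: S2/S1 = 1363/1593 = 0.85562
Step 3: ln(S2/S1) = ln(0.85562) = -0.15593
Step 4: m = -1.38629 / -0.15593 = 8.89

8.89 (Weibull m)


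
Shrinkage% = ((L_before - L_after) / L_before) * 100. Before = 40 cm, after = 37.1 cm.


Formula: Shrinkage% = ((L_before - L_after) / L_before) * 100
Step 1: Shrinkage = 40 - 37.1 = 2.9 cm
Step 2: Shrinkage% = (2.9 / 40) * 100
Step 3: Shrinkage% = 0.0725 * 100 = 7.25% ≈ 7.3%

7.3%


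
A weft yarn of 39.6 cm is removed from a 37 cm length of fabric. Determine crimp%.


Formula: Crimp% = ((L_yarn - L_fabric) / L_fabric) * 100
Step 1: Extension = 39.6 - 37 = 2.6 cm
Step 2: Crimp% = (2.6 / 37) * 100
Step 3: Crimp% = 0.07027 * 100 = 7.027% ≈ 7.0%

7.0%


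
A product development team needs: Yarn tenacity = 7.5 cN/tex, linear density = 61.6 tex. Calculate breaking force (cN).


Formula: Breaking force = Tenacity * Linear density
F = 7.5 cN/tex * 61.6 tex
F = 462.00 cN

462.00 cN


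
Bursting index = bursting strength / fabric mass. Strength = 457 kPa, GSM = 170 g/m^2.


Formula: Bursting Index = Bursting Strength / Fabric GSM
BI = 457 kPa / 170 g/m^2
BI = 2.688 kPa/(g/m^2)

2.688 kPa/(g/m^2)


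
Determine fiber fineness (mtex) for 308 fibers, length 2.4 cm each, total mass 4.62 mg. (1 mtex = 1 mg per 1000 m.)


Formula: fineness (mtex) = mass (mg) / total length (km) = (mass_mg / total_length_m) * 1000
Step 1: Convert fiber length: 2.4 cm = 0.024 m
Step 2: Total fiber length = 308 * 0.024 = 7.392 m
Step 3: Linear density = 4.62 mg / 7.392 m = 0.6250 mg/m
Step 4: fineness = 0.6250 * 1000 = 625.0 mtex

625.0 mtex


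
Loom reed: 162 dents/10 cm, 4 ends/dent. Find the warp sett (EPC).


Formula: EPC = (dents per 10 cm * ends per dent) / 10
Step 1: Total ends per 10 cm = 162 * 4 = 648
Step 2: EPC = 648 / 10 = 64.8 ends/cm

64.8 ends/cm


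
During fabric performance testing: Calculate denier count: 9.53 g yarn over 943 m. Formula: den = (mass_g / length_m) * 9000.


Formula: den = (mass_g / length_m) * 9000
Substituting: den = (9.53 / 943) * 9000
Intermediate: 9.53 / 943 = 0.01010604 g/m
den = 0.01010604 * 9000 = 91.0 denier

91.0 denier


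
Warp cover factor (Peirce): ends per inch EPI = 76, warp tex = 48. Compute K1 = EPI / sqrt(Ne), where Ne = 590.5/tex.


Formula: K1 = EPI / sqrt(Ne), with Ne = 590.5 / tex_warp
Step 1: Ne = 590.5 / 48 = 12.302
Step 2: sqrt(Ne) = sqrt(12.302) = 3.5074
Step 3: K1 = 76 / 3.5074 = 21.7

21.7


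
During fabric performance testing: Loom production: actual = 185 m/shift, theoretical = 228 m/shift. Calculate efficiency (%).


Formula: Efficiency% = (Actual output / Theoretical output) * 100
Efficiency% = (185 / 228) * 100
Efficiency% = 0.811404 * 100 = 81.1404% ≈ 81.1%

81.1%


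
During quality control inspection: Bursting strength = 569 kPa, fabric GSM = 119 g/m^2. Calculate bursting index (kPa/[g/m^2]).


Formula: Bursting Index = Bursting Strength / Fabric GSM
BI = 569 kPa / 119 g/m^2
BI = 4.782 kPa/(g/m^2)

4.782 kPa/(g/m^2)


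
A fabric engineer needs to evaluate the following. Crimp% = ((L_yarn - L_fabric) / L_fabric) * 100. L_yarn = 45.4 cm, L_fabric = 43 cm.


Formula: Crimp% = ((L_yarn - L_fabric) / L_fabric) * 100
Step 1: Extension = 45.4 - 43 = 2.4 cm
Step 2: Crimp% = (2.4 / 43) * 100
Step 3: Crimp% = 0.055814 * 100 = 5.5814% ≈ 5.6%

5.6%


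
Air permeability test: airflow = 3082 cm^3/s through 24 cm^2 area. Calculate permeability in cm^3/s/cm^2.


Formula: Air Permeability = Airflow / Test Area
AP = 3082 cm^3/s / 24 cm^2
AP = 128.4 cm^3/s/cm^2

128.4 cm^3/s/cm^2
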